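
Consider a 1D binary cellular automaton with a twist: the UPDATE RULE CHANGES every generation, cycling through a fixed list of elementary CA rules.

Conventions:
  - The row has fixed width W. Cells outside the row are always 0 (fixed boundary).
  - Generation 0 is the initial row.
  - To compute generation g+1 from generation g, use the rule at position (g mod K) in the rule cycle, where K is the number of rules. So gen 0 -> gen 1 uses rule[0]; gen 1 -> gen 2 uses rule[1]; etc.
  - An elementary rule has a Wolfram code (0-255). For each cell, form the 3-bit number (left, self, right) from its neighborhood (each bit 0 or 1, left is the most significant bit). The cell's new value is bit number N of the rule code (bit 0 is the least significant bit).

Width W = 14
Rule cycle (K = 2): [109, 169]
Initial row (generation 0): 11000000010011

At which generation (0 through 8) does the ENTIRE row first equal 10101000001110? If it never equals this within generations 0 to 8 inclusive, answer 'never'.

Gen 0: 11000000010011
Gen 1 (rule 109): 11011111010011
Gen 2 (rule 169): 10111110100010
Gen 3 (rule 109): 11100011101010
Gen 4 (rule 169): 11001011010100
Gen 5 (rule 109): 11001111111101
Gen 6 (rule 169): 10001111111010
Gen 7 (rule 109): 10101000001110
Gen 8 (rule 169): 01010011101100

Answer: 7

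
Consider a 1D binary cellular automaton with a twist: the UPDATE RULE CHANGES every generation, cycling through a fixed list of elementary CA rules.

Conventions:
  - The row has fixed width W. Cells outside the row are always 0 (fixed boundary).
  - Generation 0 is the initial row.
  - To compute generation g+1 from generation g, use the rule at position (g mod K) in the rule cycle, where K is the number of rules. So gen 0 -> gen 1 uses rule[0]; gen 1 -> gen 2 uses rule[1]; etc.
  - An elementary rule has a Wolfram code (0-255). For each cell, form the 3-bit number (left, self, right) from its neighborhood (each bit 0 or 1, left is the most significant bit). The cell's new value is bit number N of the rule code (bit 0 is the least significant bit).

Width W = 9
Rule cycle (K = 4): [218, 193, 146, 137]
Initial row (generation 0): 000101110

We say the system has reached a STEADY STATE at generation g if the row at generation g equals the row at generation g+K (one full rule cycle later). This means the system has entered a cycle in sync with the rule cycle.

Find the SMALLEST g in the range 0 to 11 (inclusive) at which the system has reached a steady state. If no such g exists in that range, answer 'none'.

Gen 0: 000101110
Gen 1 (rule 218): 001001111
Gen 2 (rule 193): 100000111
Gen 3 (rule 146): 010001010
Gen 4 (rule 137): 000100000
Gen 5 (rule 218): 001010000
Gen 6 (rule 193): 100000111
Gen 7 (rule 146): 010001010
Gen 8 (rule 137): 000100000
Gen 9 (rule 218): 001010000
Gen 10 (rule 193): 100000111
Gen 11 (rule 146): 010001010
Gen 12 (rule 137): 000100000
Gen 13 (rule 218): 001010000
Gen 14 (rule 193): 100000111
Gen 15 (rule 146): 010001010

Answer: 2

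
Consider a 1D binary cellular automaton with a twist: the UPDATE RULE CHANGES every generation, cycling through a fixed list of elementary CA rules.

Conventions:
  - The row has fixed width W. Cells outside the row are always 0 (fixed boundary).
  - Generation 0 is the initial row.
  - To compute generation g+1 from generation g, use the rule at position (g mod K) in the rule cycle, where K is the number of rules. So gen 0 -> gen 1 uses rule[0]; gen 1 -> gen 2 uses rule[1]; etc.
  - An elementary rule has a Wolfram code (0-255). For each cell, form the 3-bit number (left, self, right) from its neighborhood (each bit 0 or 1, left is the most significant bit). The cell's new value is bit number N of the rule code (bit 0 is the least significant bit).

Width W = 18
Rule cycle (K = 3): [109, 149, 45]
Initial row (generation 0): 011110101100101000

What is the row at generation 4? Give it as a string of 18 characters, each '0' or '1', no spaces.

Answer: 010101010110011101

Derivation:
Gen 0: 011110101100101000
Gen 1 (rule 109): 010011111100111011
Gen 2 (rule 149): 011001111010010000
Gen 3 (rule 45): 010001000110010111
Gen 4 (rule 109): 010101010110011101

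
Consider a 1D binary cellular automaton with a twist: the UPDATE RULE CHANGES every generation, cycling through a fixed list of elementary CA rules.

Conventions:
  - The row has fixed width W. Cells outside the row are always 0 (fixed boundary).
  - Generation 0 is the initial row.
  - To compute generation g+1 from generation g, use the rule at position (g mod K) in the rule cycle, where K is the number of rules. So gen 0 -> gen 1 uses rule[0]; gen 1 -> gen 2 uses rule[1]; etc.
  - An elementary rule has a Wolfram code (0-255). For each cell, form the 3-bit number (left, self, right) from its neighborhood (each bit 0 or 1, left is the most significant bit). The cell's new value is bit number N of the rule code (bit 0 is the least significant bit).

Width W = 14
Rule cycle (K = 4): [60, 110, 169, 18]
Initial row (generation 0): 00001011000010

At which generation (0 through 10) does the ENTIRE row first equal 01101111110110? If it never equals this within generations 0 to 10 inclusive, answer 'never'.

Gen 0: 00001011000010
Gen 1 (rule 60): 00001110100011
Gen 2 (rule 110): 00011011100111
Gen 3 (rule 169): 11010111000110
Gen 4 (rule 18): 00000000101001
Gen 5 (rule 60): 00000000111101
Gen 6 (rule 110): 00000001100111
Gen 7 (rule 169): 11111101000110
Gen 8 (rule 18): 00000000101001
Gen 9 (rule 60): 00000000111101
Gen 10 (rule 110): 00000001100111

Answer: never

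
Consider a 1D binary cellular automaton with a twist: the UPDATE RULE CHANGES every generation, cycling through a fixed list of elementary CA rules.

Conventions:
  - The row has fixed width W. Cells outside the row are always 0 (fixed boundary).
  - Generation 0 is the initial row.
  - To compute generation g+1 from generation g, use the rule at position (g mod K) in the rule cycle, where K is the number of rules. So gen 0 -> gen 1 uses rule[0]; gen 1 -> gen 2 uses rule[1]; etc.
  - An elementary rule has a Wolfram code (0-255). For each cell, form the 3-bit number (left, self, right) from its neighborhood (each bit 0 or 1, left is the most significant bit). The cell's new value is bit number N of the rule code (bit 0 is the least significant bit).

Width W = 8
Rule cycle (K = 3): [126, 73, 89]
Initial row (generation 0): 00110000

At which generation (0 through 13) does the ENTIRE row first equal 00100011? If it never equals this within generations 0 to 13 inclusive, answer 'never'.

Gen 0: 00110000
Gen 1 (rule 126): 01111000
Gen 2 (rule 73): 01001011
Gen 3 (rule 89): 00100011
Gen 4 (rule 126): 01110111
Gen 5 (rule 73): 01010101
Gen 6 (rule 89): 00000000
Gen 7 (rule 126): 00000000
Gen 8 (rule 73): 11111111
Gen 9 (rule 89): 10000001
Gen 10 (rule 126): 11000011
Gen 11 (rule 73): 11011011
Gen 12 (rule 89): 11011011
Gen 13 (rule 126): 11111111

Answer: 3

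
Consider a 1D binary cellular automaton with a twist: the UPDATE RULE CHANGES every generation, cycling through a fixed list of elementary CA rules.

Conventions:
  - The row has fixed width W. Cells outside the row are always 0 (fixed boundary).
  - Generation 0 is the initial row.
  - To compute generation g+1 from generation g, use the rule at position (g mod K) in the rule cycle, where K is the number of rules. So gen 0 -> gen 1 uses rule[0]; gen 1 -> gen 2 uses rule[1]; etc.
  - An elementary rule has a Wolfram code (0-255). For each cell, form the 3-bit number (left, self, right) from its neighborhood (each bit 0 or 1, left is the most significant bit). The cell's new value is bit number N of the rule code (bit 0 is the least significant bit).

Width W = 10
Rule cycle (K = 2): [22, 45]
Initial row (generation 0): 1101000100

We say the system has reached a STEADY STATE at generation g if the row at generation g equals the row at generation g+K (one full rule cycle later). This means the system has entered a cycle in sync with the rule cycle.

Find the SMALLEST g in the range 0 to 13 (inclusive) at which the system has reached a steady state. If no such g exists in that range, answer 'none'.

Gen 0: 1101000100
Gen 1 (rule 22): 0001101110
Gen 2 (rule 45): 1101011000
Gen 3 (rule 22): 0001000100
Gen 4 (rule 45): 1101010101
Gen 5 (rule 22): 0001010101
Gen 6 (rule 45): 1101111111
Gen 7 (rule 22): 0000000000
Gen 8 (rule 45): 1111111111
Gen 9 (rule 22): 0000000000
Gen 10 (rule 45): 1111111111
Gen 11 (rule 22): 0000000000
Gen 12 (rule 45): 1111111111
Gen 13 (rule 22): 0000000000
Gen 14 (rule 45): 1111111111
Gen 15 (rule 22): 0000000000

Answer: 7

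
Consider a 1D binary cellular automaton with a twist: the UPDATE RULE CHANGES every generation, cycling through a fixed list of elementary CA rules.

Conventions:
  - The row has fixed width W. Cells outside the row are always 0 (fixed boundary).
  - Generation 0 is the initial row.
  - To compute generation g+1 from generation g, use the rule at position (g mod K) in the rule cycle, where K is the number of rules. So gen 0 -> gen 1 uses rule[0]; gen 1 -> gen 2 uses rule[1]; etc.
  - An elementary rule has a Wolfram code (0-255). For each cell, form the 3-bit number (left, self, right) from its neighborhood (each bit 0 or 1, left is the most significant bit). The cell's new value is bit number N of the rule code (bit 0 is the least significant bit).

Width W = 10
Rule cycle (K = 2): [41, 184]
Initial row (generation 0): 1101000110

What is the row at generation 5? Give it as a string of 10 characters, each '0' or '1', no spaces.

Gen 0: 1101000110
Gen 1 (rule 41): 1010010100
Gen 2 (rule 184): 0101001010
Gen 3 (rule 41): 0010000100
Gen 4 (rule 184): 0001000010
Gen 5 (rule 41): 1100011000

Answer: 1100011000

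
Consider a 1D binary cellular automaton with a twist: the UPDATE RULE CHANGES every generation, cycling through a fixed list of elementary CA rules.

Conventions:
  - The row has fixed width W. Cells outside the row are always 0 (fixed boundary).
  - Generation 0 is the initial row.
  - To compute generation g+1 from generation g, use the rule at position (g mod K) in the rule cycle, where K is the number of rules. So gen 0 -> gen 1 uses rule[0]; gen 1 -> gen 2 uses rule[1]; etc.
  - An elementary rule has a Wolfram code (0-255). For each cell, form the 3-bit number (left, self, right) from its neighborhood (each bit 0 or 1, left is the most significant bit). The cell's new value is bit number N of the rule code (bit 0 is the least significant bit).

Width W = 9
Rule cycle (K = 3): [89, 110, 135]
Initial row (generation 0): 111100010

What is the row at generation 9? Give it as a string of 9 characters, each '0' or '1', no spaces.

Gen 0: 111100010
Gen 1 (rule 89): 100111001
Gen 2 (rule 110): 101101011
Gen 3 (rule 135): 100001000
Gen 4 (rule 89): 011100111
Gen 5 (rule 110): 110101101
Gen 6 (rule 135): 000100001
Gen 7 (rule 89): 110011100
Gen 8 (rule 110): 110110100
Gen 9 (rule 135): 000000101

Answer: 000000101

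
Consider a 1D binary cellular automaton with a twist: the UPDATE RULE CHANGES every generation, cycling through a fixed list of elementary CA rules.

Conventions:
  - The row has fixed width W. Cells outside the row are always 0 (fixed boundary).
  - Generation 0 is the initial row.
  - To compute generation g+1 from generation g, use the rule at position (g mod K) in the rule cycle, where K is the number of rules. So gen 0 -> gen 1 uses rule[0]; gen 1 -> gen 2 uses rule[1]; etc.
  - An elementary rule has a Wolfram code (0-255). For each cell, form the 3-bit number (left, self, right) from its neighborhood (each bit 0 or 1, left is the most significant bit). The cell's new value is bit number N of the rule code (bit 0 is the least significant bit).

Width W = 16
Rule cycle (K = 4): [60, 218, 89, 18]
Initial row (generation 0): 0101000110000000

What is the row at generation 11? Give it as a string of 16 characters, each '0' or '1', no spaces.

Gen 0: 0101000110000000
Gen 1 (rule 60): 0111100101000000
Gen 2 (rule 218): 1111111000100000
Gen 3 (rule 89): 1000001110011111
Gen 4 (rule 18): 0100010001100000
Gen 5 (rule 60): 0110011001010000
Gen 6 (rule 218): 1111111110001000
Gen 7 (rule 89): 1000000011100111
Gen 8 (rule 18): 0100000100011000
Gen 9 (rule 60): 0110000110010100
Gen 10 (rule 218): 1111001111100010
Gen 11 (rule 89): 1001101000111001

Answer: 1001101000111001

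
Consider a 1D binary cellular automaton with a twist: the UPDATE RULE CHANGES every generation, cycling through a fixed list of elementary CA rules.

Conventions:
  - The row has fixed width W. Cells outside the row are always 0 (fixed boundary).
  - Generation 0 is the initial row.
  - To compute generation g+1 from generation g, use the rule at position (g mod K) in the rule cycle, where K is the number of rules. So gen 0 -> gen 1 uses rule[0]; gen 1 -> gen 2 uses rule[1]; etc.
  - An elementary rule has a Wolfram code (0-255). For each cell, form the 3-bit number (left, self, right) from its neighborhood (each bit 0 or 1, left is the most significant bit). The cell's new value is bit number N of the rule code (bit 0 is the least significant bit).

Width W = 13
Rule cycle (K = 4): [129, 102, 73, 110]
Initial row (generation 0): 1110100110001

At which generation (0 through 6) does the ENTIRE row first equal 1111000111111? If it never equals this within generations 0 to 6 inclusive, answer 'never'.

Gen 0: 1110100110001
Gen 1 (rule 129): 0100000000100
Gen 2 (rule 102): 1100000001100
Gen 3 (rule 73): 1101111101101
Gen 4 (rule 110): 1111000111111
Gen 5 (rule 129): 0110010011110
Gen 6 (rule 102): 1010110100010

Answer: 4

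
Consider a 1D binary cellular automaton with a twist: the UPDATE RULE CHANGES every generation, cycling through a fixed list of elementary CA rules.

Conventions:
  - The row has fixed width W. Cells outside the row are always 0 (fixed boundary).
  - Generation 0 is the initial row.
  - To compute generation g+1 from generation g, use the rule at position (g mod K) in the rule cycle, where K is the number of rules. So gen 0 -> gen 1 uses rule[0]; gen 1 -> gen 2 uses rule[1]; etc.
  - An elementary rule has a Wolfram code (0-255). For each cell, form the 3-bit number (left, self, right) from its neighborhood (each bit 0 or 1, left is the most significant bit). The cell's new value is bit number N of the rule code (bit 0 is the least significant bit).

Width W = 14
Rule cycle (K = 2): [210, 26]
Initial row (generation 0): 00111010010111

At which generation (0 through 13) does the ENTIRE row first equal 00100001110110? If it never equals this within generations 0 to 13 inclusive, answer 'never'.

Gen 0: 00111010010111
Gen 1 (rule 210): 01011001100011
Gen 2 (rule 26): 10010111010110
Gen 3 (rule 210): 01100011000011
Gen 4 (rule 26): 11010110100110
Gen 5 (rule 210): 01000010011011
Gen 6 (rule 26): 10100101110010
Gen 7 (rule 210): 00011000111101
Gen 8 (rule 26): 00110101100000
Gen 9 (rule 210): 01010000110000
Gen 10 (rule 26): 10001001101000
Gen 11 (rule 210): 01010110100100
Gen 12 (rule 26): 10000100011010
Gen 13 (rule 210): 01001010101001

Answer: never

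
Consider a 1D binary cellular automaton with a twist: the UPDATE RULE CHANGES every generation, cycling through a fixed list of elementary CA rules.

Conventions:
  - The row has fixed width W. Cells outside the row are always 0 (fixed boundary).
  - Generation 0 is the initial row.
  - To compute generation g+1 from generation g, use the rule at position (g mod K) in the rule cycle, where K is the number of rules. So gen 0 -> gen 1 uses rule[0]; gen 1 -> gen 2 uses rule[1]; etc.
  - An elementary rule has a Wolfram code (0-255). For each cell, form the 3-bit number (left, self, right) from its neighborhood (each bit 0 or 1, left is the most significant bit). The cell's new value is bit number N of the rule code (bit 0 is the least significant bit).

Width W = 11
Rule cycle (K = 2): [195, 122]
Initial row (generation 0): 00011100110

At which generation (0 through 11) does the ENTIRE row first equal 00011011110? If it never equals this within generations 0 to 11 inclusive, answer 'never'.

Answer: never

Derivation:
Gen 0: 00011100110
Gen 1 (rule 195): 11101101010
Gen 2 (rule 122): 10111110101
Gen 3 (rule 195): 00011110000
Gen 4 (rule 122): 00110011000
Gen 5 (rule 195): 11010101011
Gen 6 (rule 122): 11101010111
Gen 7 (rule 195): 01100000011
Gen 8 (rule 122): 11110000111
Gen 9 (rule 195): 01110111011
Gen 10 (rule 122): 11011101111
Gen 11 (rule 195): 01001100111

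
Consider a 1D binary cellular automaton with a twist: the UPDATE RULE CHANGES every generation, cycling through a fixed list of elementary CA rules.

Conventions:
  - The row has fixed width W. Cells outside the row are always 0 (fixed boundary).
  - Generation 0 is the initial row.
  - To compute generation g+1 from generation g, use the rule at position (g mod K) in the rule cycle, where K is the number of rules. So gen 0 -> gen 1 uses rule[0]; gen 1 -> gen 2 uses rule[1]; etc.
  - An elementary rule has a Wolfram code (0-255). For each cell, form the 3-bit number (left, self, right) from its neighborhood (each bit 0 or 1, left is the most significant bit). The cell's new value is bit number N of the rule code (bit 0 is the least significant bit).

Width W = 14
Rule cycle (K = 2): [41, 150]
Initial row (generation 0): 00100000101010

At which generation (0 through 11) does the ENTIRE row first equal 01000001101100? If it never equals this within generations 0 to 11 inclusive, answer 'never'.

Gen 0: 00100000101010
Gen 1 (rule 41): 10001110010100
Gen 2 (rule 150): 11010101110110
Gen 3 (rule 41): 10101011001100
Gen 4 (rule 150): 10101000110010
Gen 5 (rule 41): 01010010100000
Gen 6 (rule 150): 11011110110000
Gen 7 (rule 41): 10110001100111
Gen 8 (rule 150): 10001010011010
Gen 9 (rule 41): 00100100010100
Gen 10 (rule 150): 01111110110110
Gen 11 (rule 41): 01000001101100

Answer: 11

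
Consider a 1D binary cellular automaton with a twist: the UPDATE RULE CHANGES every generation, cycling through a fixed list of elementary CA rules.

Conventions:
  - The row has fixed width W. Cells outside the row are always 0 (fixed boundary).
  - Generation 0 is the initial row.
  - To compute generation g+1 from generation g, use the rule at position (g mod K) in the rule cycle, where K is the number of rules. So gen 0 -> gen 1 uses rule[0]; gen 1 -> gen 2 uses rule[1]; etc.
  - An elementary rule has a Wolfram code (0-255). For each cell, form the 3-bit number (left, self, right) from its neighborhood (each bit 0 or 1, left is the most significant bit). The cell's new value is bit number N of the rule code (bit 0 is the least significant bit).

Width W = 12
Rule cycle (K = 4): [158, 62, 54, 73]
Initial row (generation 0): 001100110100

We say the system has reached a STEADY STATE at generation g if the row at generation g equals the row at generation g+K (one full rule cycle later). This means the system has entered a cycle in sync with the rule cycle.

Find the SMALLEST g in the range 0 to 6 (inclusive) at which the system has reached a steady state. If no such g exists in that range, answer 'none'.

Gen 0: 001100110100
Gen 1 (rule 158): 011011100110
Gen 2 (rule 62): 110110011101
Gen 3 (rule 54): 001001100011
Gen 4 (rule 73): 100001101011
Gen 5 (rule 158): 110011001010
Gen 6 (rule 62): 101110111111
Gen 7 (rule 54): 110001000000
Gen 8 (rule 73): 110100011111
Gen 9 (rule 158): 100110111110
Gen 10 (rule 62): 111101100001

Answer: none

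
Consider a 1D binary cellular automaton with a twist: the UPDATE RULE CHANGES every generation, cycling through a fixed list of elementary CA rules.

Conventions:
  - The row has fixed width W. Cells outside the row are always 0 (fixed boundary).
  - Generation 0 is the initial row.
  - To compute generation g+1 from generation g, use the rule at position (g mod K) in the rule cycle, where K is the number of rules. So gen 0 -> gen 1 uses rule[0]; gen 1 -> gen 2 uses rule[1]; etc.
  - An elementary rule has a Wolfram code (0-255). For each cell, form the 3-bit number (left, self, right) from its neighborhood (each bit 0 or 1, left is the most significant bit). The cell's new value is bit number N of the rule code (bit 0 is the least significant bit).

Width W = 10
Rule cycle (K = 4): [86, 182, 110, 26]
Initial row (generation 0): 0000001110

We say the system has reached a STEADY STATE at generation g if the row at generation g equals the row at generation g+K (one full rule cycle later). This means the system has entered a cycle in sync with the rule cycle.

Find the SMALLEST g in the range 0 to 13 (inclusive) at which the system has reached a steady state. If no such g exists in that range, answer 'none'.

Answer: none

Derivation:
Gen 0: 0000001110
Gen 1 (rule 86): 0000010011
Gen 2 (rule 182): 0000111100
Gen 3 (rule 110): 0001100100
Gen 4 (rule 26): 0011011010
Gen 5 (rule 86): 0101001011
Gen 6 (rule 182): 1111111100
Gen 7 (rule 110): 1000000100
Gen 8 (rule 26): 0100001010
Gen 9 (rule 86): 1110011011
Gen 10 (rule 182): 0101100100
Gen 11 (rule 110): 1111101100
Gen 12 (rule 26): 1000001010
Gen 13 (rule 86): 1100011011
Gen 14 (rule 182): 0010100100
Gen 15 (rule 110): 0111101100
Gen 16 (rule 26): 1100001010
Gen 17 (rule 86): 0110011011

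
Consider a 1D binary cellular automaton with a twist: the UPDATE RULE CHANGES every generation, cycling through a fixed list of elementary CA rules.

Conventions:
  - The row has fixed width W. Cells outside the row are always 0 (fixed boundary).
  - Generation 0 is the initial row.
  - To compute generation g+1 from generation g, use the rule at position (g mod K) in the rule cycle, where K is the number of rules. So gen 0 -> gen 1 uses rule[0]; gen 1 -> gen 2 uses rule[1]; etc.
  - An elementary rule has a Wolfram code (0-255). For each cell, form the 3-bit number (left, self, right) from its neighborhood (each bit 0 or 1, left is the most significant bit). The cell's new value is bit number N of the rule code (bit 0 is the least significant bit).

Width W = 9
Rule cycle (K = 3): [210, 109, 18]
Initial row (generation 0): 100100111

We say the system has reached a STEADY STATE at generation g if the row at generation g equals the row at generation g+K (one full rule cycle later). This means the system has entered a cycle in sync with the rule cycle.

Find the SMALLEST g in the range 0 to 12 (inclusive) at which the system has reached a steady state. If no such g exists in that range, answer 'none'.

Gen 0: 100100111
Gen 1 (rule 210): 011011011
Gen 2 (rule 109): 011111111
Gen 3 (rule 18): 100000000
Gen 4 (rule 210): 010000000
Gen 5 (rule 109): 010111111
Gen 6 (rule 18): 100000000
Gen 7 (rule 210): 010000000
Gen 8 (rule 109): 010111111
Gen 9 (rule 18): 100000000
Gen 10 (rule 210): 010000000
Gen 11 (rule 109): 010111111
Gen 12 (rule 18): 100000000
Gen 13 (rule 210): 010000000
Gen 14 (rule 109): 010111111
Gen 15 (rule 18): 100000000

Answer: 3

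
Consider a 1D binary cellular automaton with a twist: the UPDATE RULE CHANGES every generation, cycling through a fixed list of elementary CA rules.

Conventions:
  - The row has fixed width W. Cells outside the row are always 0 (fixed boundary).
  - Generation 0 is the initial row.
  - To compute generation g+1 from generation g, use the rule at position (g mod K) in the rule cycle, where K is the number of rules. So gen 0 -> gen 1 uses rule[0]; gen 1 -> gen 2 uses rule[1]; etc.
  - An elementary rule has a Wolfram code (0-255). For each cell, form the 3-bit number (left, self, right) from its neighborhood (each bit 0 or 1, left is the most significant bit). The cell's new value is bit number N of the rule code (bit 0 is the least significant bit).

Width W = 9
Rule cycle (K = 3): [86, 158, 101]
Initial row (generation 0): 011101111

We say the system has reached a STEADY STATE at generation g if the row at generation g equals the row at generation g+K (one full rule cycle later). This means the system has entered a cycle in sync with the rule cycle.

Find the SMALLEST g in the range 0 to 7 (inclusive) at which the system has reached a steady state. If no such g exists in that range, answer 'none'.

Gen 0: 011101111
Gen 1 (rule 86): 100100001
Gen 2 (rule 158): 111110011
Gen 3 (rule 101): 000010001
Gen 4 (rule 86): 000111011
Gen 5 (rule 158): 001110010
Gen 6 (rule 101): 100010010
Gen 7 (rule 86): 110111111
Gen 8 (rule 158): 100111110
Gen 9 (rule 101): 100000010
Gen 10 (rule 86): 110000111

Answer: none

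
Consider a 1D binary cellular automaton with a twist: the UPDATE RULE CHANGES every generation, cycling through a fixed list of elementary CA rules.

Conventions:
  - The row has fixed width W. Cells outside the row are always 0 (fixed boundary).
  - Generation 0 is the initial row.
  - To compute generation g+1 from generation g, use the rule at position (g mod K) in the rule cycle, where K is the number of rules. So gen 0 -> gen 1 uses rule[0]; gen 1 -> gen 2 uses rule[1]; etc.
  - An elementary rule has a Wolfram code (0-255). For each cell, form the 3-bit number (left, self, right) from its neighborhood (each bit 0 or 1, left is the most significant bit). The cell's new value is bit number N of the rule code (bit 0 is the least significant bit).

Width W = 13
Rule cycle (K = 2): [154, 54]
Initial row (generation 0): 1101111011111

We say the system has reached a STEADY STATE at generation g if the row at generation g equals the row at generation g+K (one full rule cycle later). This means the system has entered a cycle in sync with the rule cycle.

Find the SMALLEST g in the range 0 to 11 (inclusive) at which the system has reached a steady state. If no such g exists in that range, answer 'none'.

Gen 0: 1101111011111
Gen 1 (rule 154): 1001110011110
Gen 2 (rule 54): 1110001100001
Gen 3 (rule 154): 1101011010010
Gen 4 (rule 54): 0011100111111
Gen 5 (rule 154): 0111011111110
Gen 6 (rule 54): 1000100000001
Gen 7 (rule 154): 0101010000010
Gen 8 (rule 54): 1111111000111
Gen 9 (rule 154): 1111110101110
Gen 10 (rule 54): 0000001110001
Gen 11 (rule 154): 0000011101010
Gen 12 (rule 54): 0000100011111
Gen 13 (rule 154): 0001010111110

Answer: none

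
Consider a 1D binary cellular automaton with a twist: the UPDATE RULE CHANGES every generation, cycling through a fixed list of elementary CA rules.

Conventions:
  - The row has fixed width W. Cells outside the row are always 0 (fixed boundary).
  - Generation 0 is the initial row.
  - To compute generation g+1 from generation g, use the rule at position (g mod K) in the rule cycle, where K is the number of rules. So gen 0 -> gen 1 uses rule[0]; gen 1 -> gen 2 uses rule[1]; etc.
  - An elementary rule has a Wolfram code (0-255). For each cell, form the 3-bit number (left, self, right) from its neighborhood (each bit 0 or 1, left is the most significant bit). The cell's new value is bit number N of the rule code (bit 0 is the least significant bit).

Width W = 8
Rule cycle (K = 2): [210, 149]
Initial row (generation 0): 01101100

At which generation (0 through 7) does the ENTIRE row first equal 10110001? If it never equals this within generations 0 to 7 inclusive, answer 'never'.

Answer: 2

Derivation:
Gen 0: 01101100
Gen 1 (rule 210): 10100110
Gen 2 (rule 149): 10110001
Gen 3 (rule 210): 00011010
Gen 4 (rule 149): 11000011
Gen 5 (rule 210): 01100101
Gen 6 (rule 149): 00010101
Gen 7 (rule 210): 00100000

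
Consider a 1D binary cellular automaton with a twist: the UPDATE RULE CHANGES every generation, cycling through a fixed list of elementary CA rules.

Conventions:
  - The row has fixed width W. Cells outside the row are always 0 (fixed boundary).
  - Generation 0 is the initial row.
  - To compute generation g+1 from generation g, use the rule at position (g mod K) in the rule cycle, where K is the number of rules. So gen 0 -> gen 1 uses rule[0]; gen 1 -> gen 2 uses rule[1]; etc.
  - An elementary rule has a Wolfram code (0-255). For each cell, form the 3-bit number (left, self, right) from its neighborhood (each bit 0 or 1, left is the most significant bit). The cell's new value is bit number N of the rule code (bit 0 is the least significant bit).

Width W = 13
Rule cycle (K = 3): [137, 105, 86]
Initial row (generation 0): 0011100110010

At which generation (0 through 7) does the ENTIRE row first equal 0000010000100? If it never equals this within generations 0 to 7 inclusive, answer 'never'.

Gen 0: 0011100110010
Gen 1 (rule 137): 1011000100000
Gen 2 (rule 105): 0111010001111
Gen 3 (rule 86): 1001011010001
Gen 4 (rule 137): 0000010000100
Gen 5 (rule 105): 1111000110001
Gen 6 (rule 86): 0001101011011
Gen 7 (rule 137): 1101000010010

Answer: 4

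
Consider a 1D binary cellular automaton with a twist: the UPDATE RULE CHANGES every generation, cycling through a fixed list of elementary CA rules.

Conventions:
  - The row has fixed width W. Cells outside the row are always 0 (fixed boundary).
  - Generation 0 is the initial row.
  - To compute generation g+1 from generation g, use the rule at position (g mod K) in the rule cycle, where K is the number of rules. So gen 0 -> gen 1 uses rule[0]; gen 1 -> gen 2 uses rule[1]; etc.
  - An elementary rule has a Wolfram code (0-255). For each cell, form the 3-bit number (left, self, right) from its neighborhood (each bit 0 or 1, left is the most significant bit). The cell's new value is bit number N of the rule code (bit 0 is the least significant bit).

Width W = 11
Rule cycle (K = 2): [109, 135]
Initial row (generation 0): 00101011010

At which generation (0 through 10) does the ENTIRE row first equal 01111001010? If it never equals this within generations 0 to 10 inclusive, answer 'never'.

Gen 0: 00101011010
Gen 1 (rule 109): 10111111110
Gen 2 (rule 135): 10011111100
Gen 3 (rule 109): 10010000101
Gen 4 (rule 135): 10110111101
Gen 5 (rule 109): 11111100111
Gen 6 (rule 135): 01111001010
Gen 7 (rule 109): 01001001110
Gen 8 (rule 135): 11011010100
Gen 9 (rule 109): 11111111101
Gen 10 (rule 135): 01111111001

Answer: 6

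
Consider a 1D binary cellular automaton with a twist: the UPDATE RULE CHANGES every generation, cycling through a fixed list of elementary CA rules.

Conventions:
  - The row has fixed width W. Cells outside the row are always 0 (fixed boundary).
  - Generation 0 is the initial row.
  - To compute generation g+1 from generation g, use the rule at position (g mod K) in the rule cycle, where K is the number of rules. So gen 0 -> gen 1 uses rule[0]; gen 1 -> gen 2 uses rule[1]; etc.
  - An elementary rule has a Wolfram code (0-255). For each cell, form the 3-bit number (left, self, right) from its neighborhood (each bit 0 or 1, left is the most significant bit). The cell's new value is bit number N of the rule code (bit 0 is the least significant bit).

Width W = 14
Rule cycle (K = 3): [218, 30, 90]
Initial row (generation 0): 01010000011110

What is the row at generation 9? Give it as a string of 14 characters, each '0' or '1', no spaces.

Gen 0: 01010000011110
Gen 1 (rule 218): 10001000111111
Gen 2 (rule 30): 11011101100000
Gen 3 (rule 90): 11010101110000
Gen 4 (rule 218): 11000001111000
Gen 5 (rule 30): 10100011000100
Gen 6 (rule 90): 00010111101010
Gen 7 (rule 218): 00100111100001
Gen 8 (rule 30): 01111100010011
Gen 9 (rule 90): 11000110101111

Answer: 11000110101111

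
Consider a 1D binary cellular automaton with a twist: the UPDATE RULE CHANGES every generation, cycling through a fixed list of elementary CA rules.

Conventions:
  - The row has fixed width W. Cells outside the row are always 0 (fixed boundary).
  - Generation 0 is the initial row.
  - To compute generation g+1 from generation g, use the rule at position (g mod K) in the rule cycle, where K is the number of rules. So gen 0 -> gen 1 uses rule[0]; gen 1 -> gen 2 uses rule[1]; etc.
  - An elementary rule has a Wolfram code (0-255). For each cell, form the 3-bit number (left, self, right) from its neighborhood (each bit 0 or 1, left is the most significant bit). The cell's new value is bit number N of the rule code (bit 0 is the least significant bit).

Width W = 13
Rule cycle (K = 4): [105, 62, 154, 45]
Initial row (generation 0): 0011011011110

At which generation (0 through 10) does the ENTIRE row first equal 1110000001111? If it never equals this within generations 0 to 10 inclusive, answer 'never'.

Answer: 2

Derivation:
Gen 0: 0011011011110
Gen 1 (rule 105): 1011111110010
Gen 2 (rule 62): 1110000001111
Gen 3 (rule 154): 1101000011110
Gen 4 (rule 45): 1011011010000
Gen 5 (rule 105): 0111111100111
Gen 6 (rule 62): 1100000011100
Gen 7 (rule 154): 1010000111010
Gen 8 (rule 45): 1110110100110
Gen 9 (rule 105): 1011111000110
Gen 10 (rule 62): 1110000101101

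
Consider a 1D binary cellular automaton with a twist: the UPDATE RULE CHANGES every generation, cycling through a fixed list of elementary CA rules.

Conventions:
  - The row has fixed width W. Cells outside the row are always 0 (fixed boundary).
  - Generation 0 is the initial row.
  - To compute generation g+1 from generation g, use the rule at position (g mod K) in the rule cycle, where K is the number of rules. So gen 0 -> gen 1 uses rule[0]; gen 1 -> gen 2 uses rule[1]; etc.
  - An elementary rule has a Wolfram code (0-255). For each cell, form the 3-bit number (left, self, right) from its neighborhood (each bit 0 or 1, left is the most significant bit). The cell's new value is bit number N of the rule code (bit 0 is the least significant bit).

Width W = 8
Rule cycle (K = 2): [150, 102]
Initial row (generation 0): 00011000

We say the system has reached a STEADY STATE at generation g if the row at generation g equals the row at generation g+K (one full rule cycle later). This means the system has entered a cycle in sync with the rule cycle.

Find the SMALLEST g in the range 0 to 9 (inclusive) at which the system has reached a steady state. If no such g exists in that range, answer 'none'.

Answer: none

Derivation:
Gen 0: 00011000
Gen 1 (rule 150): 00100100
Gen 2 (rule 102): 01101100
Gen 3 (rule 150): 10000010
Gen 4 (rule 102): 10000110
Gen 5 (rule 150): 11001001
Gen 6 (rule 102): 01011011
Gen 7 (rule 150): 11000000
Gen 8 (rule 102): 01000000
Gen 9 (rule 150): 11100000
Gen 10 (rule 102): 00100000
Gen 11 (rule 150): 01110000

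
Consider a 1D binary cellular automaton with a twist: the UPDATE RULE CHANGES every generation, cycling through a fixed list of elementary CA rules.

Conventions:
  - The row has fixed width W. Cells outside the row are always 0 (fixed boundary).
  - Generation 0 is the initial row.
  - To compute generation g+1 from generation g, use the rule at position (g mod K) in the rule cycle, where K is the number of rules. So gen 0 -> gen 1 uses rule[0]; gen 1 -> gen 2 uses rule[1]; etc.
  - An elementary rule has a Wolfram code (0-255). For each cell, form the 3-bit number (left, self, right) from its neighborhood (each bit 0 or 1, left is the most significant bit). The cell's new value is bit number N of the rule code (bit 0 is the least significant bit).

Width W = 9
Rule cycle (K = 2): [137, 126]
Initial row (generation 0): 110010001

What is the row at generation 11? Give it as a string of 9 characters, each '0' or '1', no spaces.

Answer: 111100100

Derivation:
Gen 0: 110010001
Gen 1 (rule 137): 100000100
Gen 2 (rule 126): 110001110
Gen 3 (rule 137): 100101100
Gen 4 (rule 126): 111111110
Gen 5 (rule 137): 111111100
Gen 6 (rule 126): 100000110
Gen 7 (rule 137): 001110100
Gen 8 (rule 126): 011011110
Gen 9 (rule 137): 010011100
Gen 10 (rule 126): 111110110
Gen 11 (rule 137): 111100100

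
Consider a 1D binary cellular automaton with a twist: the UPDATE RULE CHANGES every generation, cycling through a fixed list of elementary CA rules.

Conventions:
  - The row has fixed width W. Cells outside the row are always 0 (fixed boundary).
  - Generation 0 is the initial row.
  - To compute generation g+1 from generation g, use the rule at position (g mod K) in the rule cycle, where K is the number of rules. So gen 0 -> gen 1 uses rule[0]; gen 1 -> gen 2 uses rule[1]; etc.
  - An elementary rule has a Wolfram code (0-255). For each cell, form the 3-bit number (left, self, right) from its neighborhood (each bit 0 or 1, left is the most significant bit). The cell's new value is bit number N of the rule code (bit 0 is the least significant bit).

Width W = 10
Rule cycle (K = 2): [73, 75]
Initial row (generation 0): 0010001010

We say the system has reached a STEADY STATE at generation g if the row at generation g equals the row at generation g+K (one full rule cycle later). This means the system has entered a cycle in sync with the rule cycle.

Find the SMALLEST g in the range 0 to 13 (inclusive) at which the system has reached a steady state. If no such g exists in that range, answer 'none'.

Gen 0: 0010001010
Gen 1 (rule 73): 1000100000
Gen 2 (rule 75): 0011001111
Gen 3 (rule 73): 1011001001
Gen 4 (rule 75): 0011010010
Gen 5 (rule 73): 1011000000
Gen 6 (rule 75): 0011011111
Gen 7 (rule 73): 1011010001
Gen 8 (rule 75): 0011000110
Gen 9 (rule 73): 1011010110
Gen 10 (rule 75): 0011000110
Gen 11 (rule 73): 1011010110
Gen 12 (rule 75): 0011000110
Gen 13 (rule 73): 1011010110
Gen 14 (rule 75): 0011000110
Gen 15 (rule 73): 1011010110

Answer: 8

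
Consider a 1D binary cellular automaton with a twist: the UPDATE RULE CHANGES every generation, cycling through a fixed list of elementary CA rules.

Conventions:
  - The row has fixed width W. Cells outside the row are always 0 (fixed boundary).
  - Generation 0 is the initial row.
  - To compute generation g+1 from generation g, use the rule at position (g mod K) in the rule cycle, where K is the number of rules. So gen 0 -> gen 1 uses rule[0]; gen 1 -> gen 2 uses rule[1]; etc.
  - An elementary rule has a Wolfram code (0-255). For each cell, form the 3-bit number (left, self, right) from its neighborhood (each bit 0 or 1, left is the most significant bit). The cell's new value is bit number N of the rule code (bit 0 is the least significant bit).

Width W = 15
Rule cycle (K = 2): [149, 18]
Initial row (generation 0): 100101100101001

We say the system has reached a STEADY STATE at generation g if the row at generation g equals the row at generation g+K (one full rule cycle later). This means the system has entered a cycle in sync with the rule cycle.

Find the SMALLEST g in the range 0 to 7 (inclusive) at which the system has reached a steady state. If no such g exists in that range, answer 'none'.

Gen 0: 100101100101001
Gen 1 (rule 149): 110100010101101
Gen 2 (rule 18): 000010100000000
Gen 3 (rule 149): 111010111111111
Gen 4 (rule 18): 000000000000000
Gen 5 (rule 149): 111111111111111
Gen 6 (rule 18): 000000000000000
Gen 7 (rule 149): 111111111111111
Gen 8 (rule 18): 000000000000000
Gen 9 (rule 149): 111111111111111

Answer: 4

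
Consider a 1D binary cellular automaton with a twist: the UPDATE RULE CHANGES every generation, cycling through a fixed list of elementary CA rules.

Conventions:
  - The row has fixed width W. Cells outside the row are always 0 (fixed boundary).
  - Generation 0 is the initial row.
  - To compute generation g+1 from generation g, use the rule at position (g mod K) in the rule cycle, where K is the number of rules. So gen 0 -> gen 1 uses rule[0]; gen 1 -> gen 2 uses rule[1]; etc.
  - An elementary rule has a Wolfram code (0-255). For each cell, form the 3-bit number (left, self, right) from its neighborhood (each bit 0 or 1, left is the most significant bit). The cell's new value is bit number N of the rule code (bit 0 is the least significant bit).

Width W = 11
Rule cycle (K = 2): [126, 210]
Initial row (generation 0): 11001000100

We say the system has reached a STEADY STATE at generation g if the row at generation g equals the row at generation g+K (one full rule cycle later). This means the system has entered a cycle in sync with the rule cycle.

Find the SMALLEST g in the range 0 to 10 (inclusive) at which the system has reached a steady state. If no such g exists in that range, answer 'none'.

Gen 0: 11001000100
Gen 1 (rule 126): 11111101110
Gen 2 (rule 210): 01111100111
Gen 3 (rule 126): 11000111101
Gen 4 (rule 210): 01101011100
Gen 5 (rule 126): 11111110110
Gen 6 (rule 210): 01111110011
Gen 7 (rule 126): 11000011111
Gen 8 (rule 210): 01100101111
Gen 9 (rule 126): 11111111001
Gen 10 (rule 210): 01111111110
Gen 11 (rule 126): 11000000011
Gen 12 (rule 210): 01100000101

Answer: none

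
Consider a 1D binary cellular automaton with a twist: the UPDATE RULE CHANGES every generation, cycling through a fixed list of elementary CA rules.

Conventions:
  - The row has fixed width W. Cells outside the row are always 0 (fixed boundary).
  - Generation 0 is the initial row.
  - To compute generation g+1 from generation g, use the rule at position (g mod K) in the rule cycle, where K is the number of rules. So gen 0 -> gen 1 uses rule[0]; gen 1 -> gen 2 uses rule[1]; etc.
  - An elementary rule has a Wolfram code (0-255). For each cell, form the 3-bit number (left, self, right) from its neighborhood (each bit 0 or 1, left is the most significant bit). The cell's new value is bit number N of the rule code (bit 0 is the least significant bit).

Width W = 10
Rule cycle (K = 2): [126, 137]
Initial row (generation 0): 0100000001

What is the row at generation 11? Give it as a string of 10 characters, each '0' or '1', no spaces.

Answer: 1000110111

Derivation:
Gen 0: 0100000001
Gen 1 (rule 126): 1110000011
Gen 2 (rule 137): 1100111010
Gen 3 (rule 126): 1111101111
Gen 4 (rule 137): 1111001110
Gen 5 (rule 126): 1001111011
Gen 6 (rule 137): 0001110010
Gen 7 (rule 126): 0011011111
Gen 8 (rule 137): 1010011110
Gen 9 (rule 126): 1111110011
Gen 10 (rule 137): 1111100010
Gen 11 (rule 126): 1000110111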